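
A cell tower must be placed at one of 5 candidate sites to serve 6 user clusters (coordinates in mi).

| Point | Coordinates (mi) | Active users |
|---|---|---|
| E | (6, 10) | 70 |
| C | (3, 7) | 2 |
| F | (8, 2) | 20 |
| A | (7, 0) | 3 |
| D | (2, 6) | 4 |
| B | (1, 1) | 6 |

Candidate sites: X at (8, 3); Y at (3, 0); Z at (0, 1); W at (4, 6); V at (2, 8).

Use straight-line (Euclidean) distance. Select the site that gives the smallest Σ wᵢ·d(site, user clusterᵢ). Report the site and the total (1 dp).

W, total 492.1 mi

Total weighted distance at each candidate:
  X (8, 3): total = 622.4
  Y (3, 0): total = 902.3
  Z (0, 1): total = 980.6
  W (4, 6): total = 492.1
  V (2, 8): total = 564.3
Minimum is at W with total 492.1 mi.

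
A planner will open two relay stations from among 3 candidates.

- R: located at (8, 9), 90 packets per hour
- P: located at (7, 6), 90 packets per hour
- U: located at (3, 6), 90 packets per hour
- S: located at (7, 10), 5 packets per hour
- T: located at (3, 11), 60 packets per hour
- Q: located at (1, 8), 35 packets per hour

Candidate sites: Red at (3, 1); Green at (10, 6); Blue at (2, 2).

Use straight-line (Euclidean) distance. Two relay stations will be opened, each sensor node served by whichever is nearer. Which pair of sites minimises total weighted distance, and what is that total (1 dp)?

{Green, Blue}, total 1719.6

Evaluate every pair (each demand assigned to the nearer of the two):
  {Green, Blue}: total = 1719.6
  {Red, Green}: total = 1840.4
  {Red, Blue}: total = 2580.5
Best pair: {Green, Blue} with total 1719.6.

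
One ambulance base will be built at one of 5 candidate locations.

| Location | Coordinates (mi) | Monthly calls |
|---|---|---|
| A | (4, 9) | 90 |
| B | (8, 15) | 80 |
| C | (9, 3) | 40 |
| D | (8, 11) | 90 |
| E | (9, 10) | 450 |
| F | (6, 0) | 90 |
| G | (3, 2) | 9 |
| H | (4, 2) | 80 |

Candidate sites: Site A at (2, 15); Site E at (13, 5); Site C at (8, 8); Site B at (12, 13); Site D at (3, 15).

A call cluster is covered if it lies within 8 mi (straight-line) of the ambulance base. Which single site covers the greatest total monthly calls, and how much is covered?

Site C, covering 839

Coverage radius r = 8 mi; a point is covered iff (Δx)²+(Δy)² ≤ 8² = 64.
  Site A (2, 15): covers {A, B, D} → 260
  Site E (13, 5): covers {C, D, E} → 580
  Site C (8, 8): covers {A, B, C, D, E, G, H} → 839
  Site B (12, 13): covers {B, D, E} → 620
  Site D (3, 15): covers {A, B, D, E} → 710
Maximum coverage at Site C: 839 monthly calls.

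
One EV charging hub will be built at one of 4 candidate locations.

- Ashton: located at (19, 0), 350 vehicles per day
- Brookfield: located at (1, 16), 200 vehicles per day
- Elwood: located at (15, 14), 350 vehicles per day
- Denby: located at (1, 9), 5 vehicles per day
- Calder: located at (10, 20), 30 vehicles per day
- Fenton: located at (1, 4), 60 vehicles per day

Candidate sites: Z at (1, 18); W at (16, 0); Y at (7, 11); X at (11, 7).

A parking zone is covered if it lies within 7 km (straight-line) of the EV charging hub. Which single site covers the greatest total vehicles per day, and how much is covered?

W, covering 350

Coverage radius r = 7 km; a point is covered iff (Δx)²+(Δy)² ≤ 7² = 49.
  Z (1, 18): covers {Brookfield} → 200
  W (16, 0): covers {Ashton} → 350
  Y (7, 11): covers {Denby} → 5
  X (11, 7): covers {none} → 0
Maximum coverage at W: 350 vehicles per day.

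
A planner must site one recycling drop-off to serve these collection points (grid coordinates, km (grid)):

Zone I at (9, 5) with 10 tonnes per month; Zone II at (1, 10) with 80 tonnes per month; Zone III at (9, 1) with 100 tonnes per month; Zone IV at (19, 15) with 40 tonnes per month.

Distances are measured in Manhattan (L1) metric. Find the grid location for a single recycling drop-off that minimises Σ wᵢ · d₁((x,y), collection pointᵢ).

(9, 10)

Manhattan distance separates: Σwᵢ(|x−xᵢ|+|y−yᵢ|) = Σwᵢ|x−xᵢ| + Σwᵢ|y−yᵢ|, so x and y are optimised independently as 1-D weighted medians.
Total weight W = 230; half = 115.
x-coordinate, sorted with cumulative weight:
  x=1 (Zone II, w=80) cum 80
  x=9 (Zone I, w=10) cum 90
  x=9 (Zone III, w=100) cum 190  ← median
  x=19 (Zone IV, w=40) cum 230
⇒ x* = 9
y-coordinate, sorted with cumulative weight:
  y=1 (Zone III, w=100) cum 100
  y=5 (Zone I, w=10) cum 110
  y=10 (Zone II, w=80) cum 190  ← median
  y=15 (Zone IV, w=40) cum 230
⇒ y* = 10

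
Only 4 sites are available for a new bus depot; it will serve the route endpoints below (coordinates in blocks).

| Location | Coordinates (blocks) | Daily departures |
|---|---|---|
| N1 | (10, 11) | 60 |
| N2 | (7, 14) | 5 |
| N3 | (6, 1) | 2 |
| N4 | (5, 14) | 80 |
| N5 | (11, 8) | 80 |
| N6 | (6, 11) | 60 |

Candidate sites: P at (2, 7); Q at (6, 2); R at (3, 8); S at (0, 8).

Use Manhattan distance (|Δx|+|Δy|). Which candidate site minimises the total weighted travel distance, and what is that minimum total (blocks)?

R, total 2310 blocks

Total weighted distance at each candidate:
  P (2, 7): total = 2880
  Q (6, 2): total = 3307
  R (3, 8): total = 2310
  S (0, 8): total = 3171
Minimum is at R with total 2310 blocks.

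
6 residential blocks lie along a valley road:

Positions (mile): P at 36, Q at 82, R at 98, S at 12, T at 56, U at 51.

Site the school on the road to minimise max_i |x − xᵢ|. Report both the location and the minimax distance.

The 1-center on a line is the midpoint of the two extreme points: leftmost at 12, rightmost at 98.
Optimal location = (12 + 98)/2 = 55; maximum distance = (98 − 12)/2 = 43.

location 55, max distance 43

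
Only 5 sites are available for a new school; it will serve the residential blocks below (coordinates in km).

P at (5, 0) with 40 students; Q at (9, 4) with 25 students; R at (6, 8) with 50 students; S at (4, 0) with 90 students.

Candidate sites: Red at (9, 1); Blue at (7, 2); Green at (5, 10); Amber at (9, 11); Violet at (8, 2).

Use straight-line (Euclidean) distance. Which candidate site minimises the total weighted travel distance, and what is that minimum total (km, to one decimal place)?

Total weighted distance at each candidate:
  Red (9, 1): total = 1079.6
  Blue (7, 2): total = 812.5
  Green (5, 10): total = 1596.6
  Amber (9, 11): total = 1942.8
  Violet (8, 2): total = 918.8
Minimum is at Blue with total 812.5 km.

Blue, total 812.5 km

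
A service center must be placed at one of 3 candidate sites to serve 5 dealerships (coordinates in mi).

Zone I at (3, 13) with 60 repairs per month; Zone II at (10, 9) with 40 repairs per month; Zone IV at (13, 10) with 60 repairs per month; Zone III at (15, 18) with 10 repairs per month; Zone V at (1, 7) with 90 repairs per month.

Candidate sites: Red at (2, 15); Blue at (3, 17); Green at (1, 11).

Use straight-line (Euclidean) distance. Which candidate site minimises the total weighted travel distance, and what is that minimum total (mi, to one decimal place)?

Green, total 1777.5 mi

Total weighted distance at each candidate:
  Red (2, 15): total = 2118.2
  Blue (3, 17): total = 2435.8
  Green (1, 11): total = 1777.5
Minimum is at Green with total 1777.5 mi.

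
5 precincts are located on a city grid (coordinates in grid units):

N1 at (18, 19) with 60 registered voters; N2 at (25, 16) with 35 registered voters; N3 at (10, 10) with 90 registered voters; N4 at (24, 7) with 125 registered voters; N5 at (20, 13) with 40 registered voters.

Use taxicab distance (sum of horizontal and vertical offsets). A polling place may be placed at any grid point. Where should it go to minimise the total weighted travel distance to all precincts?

(20, 10)

Manhattan distance separates: Σwᵢ(|x−xᵢ|+|y−yᵢ|) = Σwᵢ|x−xᵢ| + Σwᵢ|y−yᵢ|, so x and y are optimised independently as 1-D weighted medians.
Total weight W = 350; half = 175.
x-coordinate, sorted with cumulative weight:
  x=10 (N3, w=90) cum 90
  x=18 (N1, w=60) cum 150
  x=20 (N5, w=40) cum 190  ← median
  x=24 (N4, w=125) cum 315
  x=25 (N2, w=35) cum 350
⇒ x* = 20
y-coordinate, sorted with cumulative weight:
  y=7 (N4, w=125) cum 125
  y=10 (N3, w=90) cum 215  ← median
  y=13 (N5, w=40) cum 255
  y=16 (N2, w=35) cum 290
  y=19 (N1, w=60) cum 350
⇒ y* = 10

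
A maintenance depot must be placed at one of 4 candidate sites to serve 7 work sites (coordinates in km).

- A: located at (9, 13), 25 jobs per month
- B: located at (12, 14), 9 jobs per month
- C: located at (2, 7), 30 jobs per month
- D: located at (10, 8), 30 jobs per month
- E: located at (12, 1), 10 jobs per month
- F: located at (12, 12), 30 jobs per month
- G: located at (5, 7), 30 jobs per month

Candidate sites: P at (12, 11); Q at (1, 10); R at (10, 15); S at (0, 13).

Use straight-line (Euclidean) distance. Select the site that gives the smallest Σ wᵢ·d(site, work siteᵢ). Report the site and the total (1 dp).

Total weighted distance at each candidate:
  P (12, 11): total = 920.3
  Q (1, 10): total = 1317.9
  R (10, 15): total = 1158.0
  S (0, 13): total = 1623.8
Minimum is at P with total 920.3 km.

P, total 920.3 km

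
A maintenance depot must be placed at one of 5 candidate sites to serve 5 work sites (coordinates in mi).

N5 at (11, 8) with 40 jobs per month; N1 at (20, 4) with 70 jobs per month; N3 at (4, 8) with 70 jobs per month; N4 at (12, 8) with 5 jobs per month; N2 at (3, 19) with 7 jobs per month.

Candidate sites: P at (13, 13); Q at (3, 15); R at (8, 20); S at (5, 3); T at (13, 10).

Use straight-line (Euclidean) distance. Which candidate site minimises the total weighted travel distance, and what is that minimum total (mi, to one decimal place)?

T, total 1509.2 mi

Total weighted distance at each candidate:
  P (13, 13): total = 1841.4
  Q (3, 15): total = 2422.6
  R (8, 20): total = 2879.1
  S (5, 3): total = 1877.6
  T (13, 10): total = 1509.2
Minimum is at T with total 1509.2 mi.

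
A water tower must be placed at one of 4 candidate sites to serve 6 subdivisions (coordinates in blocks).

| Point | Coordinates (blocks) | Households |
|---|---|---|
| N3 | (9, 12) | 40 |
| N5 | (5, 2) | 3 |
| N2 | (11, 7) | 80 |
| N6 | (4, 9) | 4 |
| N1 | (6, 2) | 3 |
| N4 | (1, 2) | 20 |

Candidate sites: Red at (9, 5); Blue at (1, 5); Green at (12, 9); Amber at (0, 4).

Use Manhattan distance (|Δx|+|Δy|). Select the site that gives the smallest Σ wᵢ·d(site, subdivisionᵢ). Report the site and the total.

Total weighted distance at each candidate:
  Red (9, 5): total = 895
  Blue (1, 5): total = 1693
  Green (12, 9): total = 953
  Amber (0, 4): total = 1941
Minimum is at Red with total 895 blocks.

Red, total 895 blocks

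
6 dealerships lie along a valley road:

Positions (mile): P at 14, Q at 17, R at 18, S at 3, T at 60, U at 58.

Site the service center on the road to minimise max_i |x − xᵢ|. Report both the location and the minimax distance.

The 1-center on a line is the midpoint of the two extreme points: leftmost at 3, rightmost at 60.
Optimal location = (3 + 60)/2 = 31.5; maximum distance = (60 − 3)/2 = 28.5.

location 31.5, max distance 28.5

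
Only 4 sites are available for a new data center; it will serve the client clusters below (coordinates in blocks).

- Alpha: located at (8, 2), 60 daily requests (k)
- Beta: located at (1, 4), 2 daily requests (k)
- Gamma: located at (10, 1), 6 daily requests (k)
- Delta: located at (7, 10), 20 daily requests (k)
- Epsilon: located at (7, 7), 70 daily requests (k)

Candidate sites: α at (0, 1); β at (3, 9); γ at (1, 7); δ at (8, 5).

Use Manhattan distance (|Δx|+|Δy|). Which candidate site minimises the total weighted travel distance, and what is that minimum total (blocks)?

Total weighted distance at each candidate:
  α (0, 1): total = 1838
  β (3, 9): total = 1344
  γ (1, 7): total = 1416
  δ (8, 5): total = 562
Minimum is at δ with total 562 blocks.

δ, total 562 blocks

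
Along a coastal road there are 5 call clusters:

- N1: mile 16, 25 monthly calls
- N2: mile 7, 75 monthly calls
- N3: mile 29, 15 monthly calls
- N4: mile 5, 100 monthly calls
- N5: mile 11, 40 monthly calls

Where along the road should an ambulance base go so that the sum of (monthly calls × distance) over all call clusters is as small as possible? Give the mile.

For a sum of weighted absolute distances on a line, the optimum is the weighted median (not the mean). Total weight W = 255; half-weight = 127.5.
Sort by position and accumulate weight:
  mile 5 (N4, w=100) → cum 100
  mile 7 (N2, w=75) → cum 175  ≥ 127.5 → median here
  mile 11 (N5, w=40) → cum 215
  mile 16 (N1, w=25) → cum 240
  mile 29 (N3, w=15) → cum 255
Optimal location: mile 7.

x = 7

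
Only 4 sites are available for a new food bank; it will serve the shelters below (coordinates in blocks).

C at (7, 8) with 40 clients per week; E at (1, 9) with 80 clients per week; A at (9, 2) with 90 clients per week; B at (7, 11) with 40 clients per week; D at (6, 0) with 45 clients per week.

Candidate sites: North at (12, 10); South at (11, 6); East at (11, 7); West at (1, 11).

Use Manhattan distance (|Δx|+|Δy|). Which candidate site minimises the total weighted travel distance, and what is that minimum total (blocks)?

Total weighted distance at each candidate:
  North (12, 10): total = 3190
  South (11, 6): total = 2675
  East (11, 7): total = 2650
  West (1, 11): total = 3010
Minimum is at East with total 2650 blocks.

East, total 2650 blocks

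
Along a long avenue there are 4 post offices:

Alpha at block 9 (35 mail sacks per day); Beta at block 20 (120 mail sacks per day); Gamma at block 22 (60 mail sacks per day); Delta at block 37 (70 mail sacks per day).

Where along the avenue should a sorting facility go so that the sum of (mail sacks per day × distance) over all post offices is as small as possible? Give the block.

For a sum of weighted absolute distances on a line, the optimum is the weighted median (not the mean). Total weight W = 285; half-weight = 142.5.
Sort by position and accumulate weight:
  block 9 (Alpha, w=35) → cum 35
  block 20 (Beta, w=120) → cum 155  ≥ 142.5 → median here
  block 22 (Gamma, w=60) → cum 215
  block 37 (Delta, w=70) → cum 285
Optimal location: block 20.

x = 20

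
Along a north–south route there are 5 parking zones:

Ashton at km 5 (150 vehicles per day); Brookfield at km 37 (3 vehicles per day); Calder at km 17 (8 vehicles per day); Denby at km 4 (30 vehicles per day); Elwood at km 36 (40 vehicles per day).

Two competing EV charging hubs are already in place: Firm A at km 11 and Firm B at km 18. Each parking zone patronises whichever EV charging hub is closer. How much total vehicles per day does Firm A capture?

The indifferent point is the midpoint (11+18)/2 = 14.5; parking zones left of it (closer to Firm A at 11) go to Firm A, those right go to Firm B.
  Denby at 4 (w=30) → Firm A
  Ashton at 5 (w=150) → Firm A
  Calder at 17 (w=8) → Firm B
  Elwood at 36 (w=40) → Firm B
  Brookfield at 37 (w=3) → Firm B
Firm A captures 180; Firm B captures 51.

180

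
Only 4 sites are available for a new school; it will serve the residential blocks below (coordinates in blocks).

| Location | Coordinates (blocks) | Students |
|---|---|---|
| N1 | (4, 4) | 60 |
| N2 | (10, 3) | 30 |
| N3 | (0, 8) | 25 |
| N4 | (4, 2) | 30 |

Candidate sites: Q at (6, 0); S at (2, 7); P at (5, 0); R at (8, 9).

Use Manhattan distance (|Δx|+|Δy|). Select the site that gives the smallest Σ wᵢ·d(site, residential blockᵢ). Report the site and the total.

Total weighted distance at each candidate:
  Q (6, 0): total = 1040
  S (2, 7): total = 945
  P (5, 0): total = 955
  R (8, 9): total = 1335
Minimum is at S with total 945 blocks.

S, total 945 blocks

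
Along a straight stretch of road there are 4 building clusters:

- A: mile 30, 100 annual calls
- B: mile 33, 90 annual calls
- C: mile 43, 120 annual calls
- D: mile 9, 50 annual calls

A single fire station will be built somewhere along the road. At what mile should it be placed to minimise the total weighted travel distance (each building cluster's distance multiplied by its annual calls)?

For a sum of weighted absolute distances on a line, the optimum is the weighted median (not the mean). Total weight W = 360; half-weight = 180.
Sort by position and accumulate weight:
  mile 9 (D, w=50) → cum 50
  mile 30 (A, w=100) → cum 150
  mile 33 (B, w=90) → cum 240  ≥ 180 → median here
  mile 43 (C, w=120) → cum 360
Optimal location: mile 33.

x = 33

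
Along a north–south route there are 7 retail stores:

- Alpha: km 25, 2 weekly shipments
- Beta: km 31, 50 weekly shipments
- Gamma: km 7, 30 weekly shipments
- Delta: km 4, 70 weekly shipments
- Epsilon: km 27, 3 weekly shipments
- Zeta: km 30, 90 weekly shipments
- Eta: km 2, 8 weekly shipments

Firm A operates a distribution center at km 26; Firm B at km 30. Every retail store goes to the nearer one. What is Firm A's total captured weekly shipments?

113

The indifferent point is the midpoint (26+30)/2 = 28; retail stores left of it (closer to Firm A at 26) go to Firm A, those right go to Firm B.
  Eta at 2 (w=8) → Firm A
  Delta at 4 (w=70) → Firm A
  Gamma at 7 (w=30) → Firm A
  Alpha at 25 (w=2) → Firm A
  Epsilon at 27 (w=3) → Firm A
  Zeta at 30 (w=90) → Firm B
  Beta at 31 (w=50) → Firm B
Firm A captures 113; Firm B captures 140.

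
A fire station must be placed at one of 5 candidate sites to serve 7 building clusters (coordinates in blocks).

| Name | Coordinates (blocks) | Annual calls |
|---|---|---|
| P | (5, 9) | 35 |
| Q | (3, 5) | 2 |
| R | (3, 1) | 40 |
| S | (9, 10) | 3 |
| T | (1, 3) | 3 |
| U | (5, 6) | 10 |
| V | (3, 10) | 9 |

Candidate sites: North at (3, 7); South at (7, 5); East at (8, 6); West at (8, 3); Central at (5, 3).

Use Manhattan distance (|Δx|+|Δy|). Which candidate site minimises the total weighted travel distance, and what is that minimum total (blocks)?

North, total 486 blocks

Total weighted distance at each candidate:
  North (3, 7): total = 486
  South (7, 5): total = 694
  East (8, 6): total = 778
  West (8, 3): total = 822
  Central (5, 3): total = 534
Minimum is at North with total 486 blocks.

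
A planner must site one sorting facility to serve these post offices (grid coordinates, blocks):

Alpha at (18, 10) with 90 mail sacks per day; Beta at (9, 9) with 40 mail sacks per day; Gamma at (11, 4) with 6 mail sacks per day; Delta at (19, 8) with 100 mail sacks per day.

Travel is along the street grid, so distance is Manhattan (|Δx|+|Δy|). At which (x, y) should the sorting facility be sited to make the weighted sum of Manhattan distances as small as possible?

(18, 9)

Manhattan distance separates: Σwᵢ(|x−xᵢ|+|y−yᵢ|) = Σwᵢ|x−xᵢ| + Σwᵢ|y−yᵢ|, so x and y are optimised independently as 1-D weighted medians.
Total weight W = 236; half = 118.
x-coordinate, sorted with cumulative weight:
  x=9 (Beta, w=40) cum 40
  x=11 (Gamma, w=6) cum 46
  x=18 (Alpha, w=90) cum 136  ← median
  x=19 (Delta, w=100) cum 236
⇒ x* = 18
y-coordinate, sorted with cumulative weight:
  y=4 (Gamma, w=6) cum 6
  y=8 (Delta, w=100) cum 106
  y=9 (Beta, w=40) cum 146  ← median
  y=10 (Alpha, w=90) cum 236
⇒ y* = 9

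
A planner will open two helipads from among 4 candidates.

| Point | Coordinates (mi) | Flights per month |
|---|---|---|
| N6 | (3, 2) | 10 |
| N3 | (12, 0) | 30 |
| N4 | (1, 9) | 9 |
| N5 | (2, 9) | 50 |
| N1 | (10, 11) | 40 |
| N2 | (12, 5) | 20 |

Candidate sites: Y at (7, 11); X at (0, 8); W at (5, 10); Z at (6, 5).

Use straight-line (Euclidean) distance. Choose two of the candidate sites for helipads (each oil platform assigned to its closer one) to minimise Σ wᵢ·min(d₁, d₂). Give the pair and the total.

Evaluate every pair (each demand assigned to the nearer of the two):
  {W, Z}: total = 795.9
  {X, Z}: total = 809.7
  {Y, X}: total = 830.3
  {Y, Z}: total = 842.9
  {Y, W}: total = 916.4
  {X, W}: total = 933.8
Best pair: {W, Z} with total 795.9.

{W, Z}, total 795.9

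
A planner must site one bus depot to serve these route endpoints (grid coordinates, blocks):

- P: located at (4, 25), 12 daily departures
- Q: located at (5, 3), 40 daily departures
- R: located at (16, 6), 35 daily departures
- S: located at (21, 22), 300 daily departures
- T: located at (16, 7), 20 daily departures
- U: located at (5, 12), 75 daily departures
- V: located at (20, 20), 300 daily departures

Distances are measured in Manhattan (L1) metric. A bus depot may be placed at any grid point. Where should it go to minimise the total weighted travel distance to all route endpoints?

Manhattan distance separates: Σwᵢ(|x−xᵢ|+|y−yᵢ|) = Σwᵢ|x−xᵢ| + Σwᵢ|y−yᵢ|, so x and y are optimised independently as 1-D weighted medians.
Total weight W = 782; half = 391.
x-coordinate, sorted with cumulative weight:
  x=4 (P, w=12) cum 12
  x=5 (Q, w=40) cum 52
  x=5 (U, w=75) cum 127
  x=16 (R, w=35) cum 162
  x=16 (T, w=20) cum 182
  x=20 (V, w=300) cum 482  ← median
  x=21 (S, w=300) cum 782
⇒ x* = 20
y-coordinate, sorted with cumulative weight:
  y=3 (Q, w=40) cum 40
  y=6 (R, w=35) cum 75
  y=7 (T, w=20) cum 95
  y=12 (U, w=75) cum 170
  y=20 (V, w=300) cum 470  ← median
  y=22 (S, w=300) cum 770
  y=25 (P, w=12) cum 782
⇒ y* = 20

(20, 20)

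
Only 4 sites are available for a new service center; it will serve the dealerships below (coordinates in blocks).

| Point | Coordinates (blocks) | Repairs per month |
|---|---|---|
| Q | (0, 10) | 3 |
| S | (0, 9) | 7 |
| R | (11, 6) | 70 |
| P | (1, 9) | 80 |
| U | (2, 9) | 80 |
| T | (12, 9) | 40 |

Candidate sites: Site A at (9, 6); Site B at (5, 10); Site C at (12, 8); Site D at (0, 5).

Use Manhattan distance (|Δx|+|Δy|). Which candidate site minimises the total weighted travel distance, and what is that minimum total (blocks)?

Site B, total 1797 blocks

Total weighted distance at each candidate:
  Site A (9, 6): total = 2183
  Site B (5, 10): total = 1797
  Site C (12, 8): total = 2223
  Site D (0, 5): total = 2403
Minimum is at Site B with total 1797 blocks.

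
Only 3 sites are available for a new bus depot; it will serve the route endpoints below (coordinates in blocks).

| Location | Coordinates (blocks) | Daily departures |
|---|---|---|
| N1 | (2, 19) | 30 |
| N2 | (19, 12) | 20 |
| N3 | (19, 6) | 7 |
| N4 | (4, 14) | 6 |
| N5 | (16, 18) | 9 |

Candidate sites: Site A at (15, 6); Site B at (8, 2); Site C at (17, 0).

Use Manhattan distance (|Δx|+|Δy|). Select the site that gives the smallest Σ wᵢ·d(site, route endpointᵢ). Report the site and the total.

Site A, total 1239 blocks

Total weighted distance at each candidate:
  Site A (15, 6): total = 1239
  Site B (8, 2): total = 1527
  Site C (17, 0): total = 1689
Minimum is at Site A with total 1239 blocks.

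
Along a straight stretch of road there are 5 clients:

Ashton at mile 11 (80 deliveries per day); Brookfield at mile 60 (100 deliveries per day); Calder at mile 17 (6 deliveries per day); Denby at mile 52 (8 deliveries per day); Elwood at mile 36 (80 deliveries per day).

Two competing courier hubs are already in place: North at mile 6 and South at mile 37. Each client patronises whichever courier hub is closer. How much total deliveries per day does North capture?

86

The indifferent point is the midpoint (6+37)/2 = 21.5; clients left of it (closer to North at 6) go to North, those right go to South.
  Ashton at 11 (w=80) → North
  Calder at 17 (w=6) → North
  Elwood at 36 (w=80) → South
  Denby at 52 (w=8) → South
  Brookfield at 60 (w=100) → South
North captures 86; South captures 188.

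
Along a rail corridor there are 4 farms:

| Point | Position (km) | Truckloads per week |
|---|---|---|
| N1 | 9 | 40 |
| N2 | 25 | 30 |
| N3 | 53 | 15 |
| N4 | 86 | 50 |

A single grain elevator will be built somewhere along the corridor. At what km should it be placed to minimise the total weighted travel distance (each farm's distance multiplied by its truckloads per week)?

x = 25

For a sum of weighted absolute distances on a line, the optimum is the weighted median (not the mean). Total weight W = 135; half-weight = 67.5.
Sort by position and accumulate weight:
  km 9 (N1, w=40) → cum 40
  km 25 (N2, w=30) → cum 70  ≥ 67.5 → median here
  km 53 (N3, w=15) → cum 85
  km 86 (N4, w=50) → cum 135
Optimal location: km 25.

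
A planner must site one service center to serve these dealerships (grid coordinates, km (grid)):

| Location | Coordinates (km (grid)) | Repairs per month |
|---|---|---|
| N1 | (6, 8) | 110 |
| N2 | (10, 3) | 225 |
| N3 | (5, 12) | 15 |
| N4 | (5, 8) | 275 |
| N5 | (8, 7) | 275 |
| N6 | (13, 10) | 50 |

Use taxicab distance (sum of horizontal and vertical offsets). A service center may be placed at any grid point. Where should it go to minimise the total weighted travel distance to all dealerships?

(8, 7)

Manhattan distance separates: Σwᵢ(|x−xᵢ|+|y−yᵢ|) = Σwᵢ|x−xᵢ| + Σwᵢ|y−yᵢ|, so x and y are optimised independently as 1-D weighted medians.
Total weight W = 950; half = 475.
x-coordinate, sorted with cumulative weight:
  x=5 (N3, w=15) cum 15
  x=5 (N4, w=275) cum 290
  x=6 (N1, w=110) cum 400
  x=8 (N5, w=275) cum 675  ← median
  x=10 (N2, w=225) cum 900
  x=13 (N6, w=50) cum 950
⇒ x* = 8
y-coordinate, sorted with cumulative weight:
  y=3 (N2, w=225) cum 225
  y=7 (N5, w=275) cum 500  ← median
  y=8 (N1, w=110) cum 610
  y=8 (N4, w=275) cum 885
  y=10 (N6, w=50) cum 935
  y=12 (N3, w=15) cum 950
⇒ y* = 7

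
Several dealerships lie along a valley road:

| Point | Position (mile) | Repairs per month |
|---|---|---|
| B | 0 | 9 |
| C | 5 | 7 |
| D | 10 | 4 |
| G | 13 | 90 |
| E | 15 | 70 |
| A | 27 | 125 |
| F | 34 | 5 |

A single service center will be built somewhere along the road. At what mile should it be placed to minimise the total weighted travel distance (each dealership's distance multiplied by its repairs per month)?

For a sum of weighted absolute distances on a line, the optimum is the weighted median (not the mean). Total weight W = 310; half-weight = 155.
Sort by position and accumulate weight:
  mile 0 (B, w=9) → cum 9
  mile 5 (C, w=7) → cum 16
  mile 10 (D, w=4) → cum 20
  mile 13 (G, w=90) → cum 110
  mile 15 (E, w=70) → cum 180  ≥ 155 → median here
  mile 27 (A, w=125) → cum 305
  mile 34 (F, w=5) → cum 310
Optimal location: mile 15.

x = 15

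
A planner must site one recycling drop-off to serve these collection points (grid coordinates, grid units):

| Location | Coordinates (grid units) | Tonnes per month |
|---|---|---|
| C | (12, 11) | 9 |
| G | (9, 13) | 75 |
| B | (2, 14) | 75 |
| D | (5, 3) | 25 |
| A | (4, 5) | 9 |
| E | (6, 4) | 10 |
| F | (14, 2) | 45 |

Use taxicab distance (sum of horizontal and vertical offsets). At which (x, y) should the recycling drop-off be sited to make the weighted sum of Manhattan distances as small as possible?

Manhattan distance separates: Σwᵢ(|x−xᵢ|+|y−yᵢ|) = Σwᵢ|x−xᵢ| + Σwᵢ|y−yᵢ|, so x and y are optimised independently as 1-D weighted medians.
Total weight W = 248; half = 124.
x-coordinate, sorted with cumulative weight:
  x=2 (B, w=75) cum 75
  x=4 (A, w=9) cum 84
  x=5 (D, w=25) cum 109
  x=6 (E, w=10) cum 119
  x=9 (G, w=75) cum 194  ← median
  x=12 (C, w=9) cum 203
  x=14 (F, w=45) cum 248
⇒ x* = 9
y-coordinate, sorted with cumulative weight:
  y=2 (F, w=45) cum 45
  y=3 (D, w=25) cum 70
  y=4 (E, w=10) cum 80
  y=5 (A, w=9) cum 89
  y=11 (C, w=9) cum 98
  y=13 (G, w=75) cum 173  ← median
  y=14 (B, w=75) cum 248
⇒ y* = 13

(9, 13)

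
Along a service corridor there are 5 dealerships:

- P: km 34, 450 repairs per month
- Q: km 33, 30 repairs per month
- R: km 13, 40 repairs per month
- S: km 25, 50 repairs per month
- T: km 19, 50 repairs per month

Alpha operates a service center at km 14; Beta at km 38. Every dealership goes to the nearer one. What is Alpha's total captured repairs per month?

140

The indifferent point is the midpoint (14+38)/2 = 26; dealerships left of it (closer to Alpha at 14) go to Alpha, those right go to Beta.
  R at 13 (w=40) → Alpha
  T at 19 (w=50) → Alpha
  S at 25 (w=50) → Alpha
  Q at 33 (w=30) → Beta
  P at 34 (w=450) → Beta
Alpha captures 140; Beta captures 480.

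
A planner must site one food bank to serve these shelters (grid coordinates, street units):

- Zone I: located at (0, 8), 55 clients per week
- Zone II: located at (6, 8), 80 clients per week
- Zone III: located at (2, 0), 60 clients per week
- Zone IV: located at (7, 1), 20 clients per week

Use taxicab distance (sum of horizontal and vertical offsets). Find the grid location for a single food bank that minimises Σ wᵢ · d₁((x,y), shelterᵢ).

(2, 8)

Manhattan distance separates: Σwᵢ(|x−xᵢ|+|y−yᵢ|) = Σwᵢ|x−xᵢ| + Σwᵢ|y−yᵢ|, so x and y are optimised independently as 1-D weighted medians.
Total weight W = 215; half = 107.5.
x-coordinate, sorted with cumulative weight:
  x=0 (Zone I, w=55) cum 55
  x=2 (Zone III, w=60) cum 115  ← median
  x=6 (Zone II, w=80) cum 195
  x=7 (Zone IV, w=20) cum 215
⇒ x* = 2
y-coordinate, sorted with cumulative weight:
  y=0 (Zone III, w=60) cum 60
  y=1 (Zone IV, w=20) cum 80
  y=8 (Zone I, w=55) cum 135  ← median
  y=8 (Zone II, w=80) cum 215
⇒ y* = 8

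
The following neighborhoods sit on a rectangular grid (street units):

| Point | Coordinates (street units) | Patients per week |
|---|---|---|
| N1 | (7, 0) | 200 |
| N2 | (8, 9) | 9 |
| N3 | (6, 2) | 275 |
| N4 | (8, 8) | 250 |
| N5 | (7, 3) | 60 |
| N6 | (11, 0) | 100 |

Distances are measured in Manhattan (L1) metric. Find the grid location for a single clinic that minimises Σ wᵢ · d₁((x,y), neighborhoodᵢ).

(7, 2)

Manhattan distance separates: Σwᵢ(|x−xᵢ|+|y−yᵢ|) = Σwᵢ|x−xᵢ| + Σwᵢ|y−yᵢ|, so x and y are optimised independently as 1-D weighted medians.
Total weight W = 894; half = 447.
x-coordinate, sorted with cumulative weight:
  x=6 (N3, w=275) cum 275
  x=7 (N1, w=200) cum 475  ← median
  x=7 (N5, w=60) cum 535
  x=8 (N2, w=9) cum 544
  x=8 (N4, w=250) cum 794
  x=11 (N6, w=100) cum 894
⇒ x* = 7
y-coordinate, sorted with cumulative weight:
  y=0 (N1, w=200) cum 200
  y=0 (N6, w=100) cum 300
  y=2 (N3, w=275) cum 575  ← median
  y=3 (N5, w=60) cum 635
  y=8 (N4, w=250) cum 885
  y=9 (N2, w=9) cum 894
⇒ y* = 2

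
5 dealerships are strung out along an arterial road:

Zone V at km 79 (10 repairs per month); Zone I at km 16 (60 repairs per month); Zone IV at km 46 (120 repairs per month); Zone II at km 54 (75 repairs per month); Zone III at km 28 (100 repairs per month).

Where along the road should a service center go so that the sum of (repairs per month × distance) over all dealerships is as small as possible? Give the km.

For a sum of weighted absolute distances on a line, the optimum is the weighted median (not the mean). Total weight W = 365; half-weight = 182.5.
Sort by position and accumulate weight:
  km 16 (Zone I, w=60) → cum 60
  km 28 (Zone III, w=100) → cum 160
  km 46 (Zone IV, w=120) → cum 280  ≥ 182.5 → median here
  km 54 (Zone II, w=75) → cum 355
  km 79 (Zone V, w=10) → cum 365
Optimal location: km 46.

x = 46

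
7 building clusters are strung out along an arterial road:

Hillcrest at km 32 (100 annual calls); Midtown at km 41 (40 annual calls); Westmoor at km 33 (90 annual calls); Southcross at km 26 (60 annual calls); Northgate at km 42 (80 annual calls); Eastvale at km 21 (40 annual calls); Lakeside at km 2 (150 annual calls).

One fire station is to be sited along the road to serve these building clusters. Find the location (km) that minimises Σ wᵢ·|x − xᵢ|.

x = 32

For a sum of weighted absolute distances on a line, the optimum is the weighted median (not the mean). Total weight W = 560; half-weight = 280.
Sort by position and accumulate weight:
  km 2 (Lakeside, w=150) → cum 150
  km 21 (Eastvale, w=40) → cum 190
  km 26 (Southcross, w=60) → cum 250
  km 32 (Hillcrest, w=100) → cum 350  ≥ 280 → median here
  km 33 (Westmoor, w=90) → cum 440
  km 41 (Midtown, w=40) → cum 480
  km 42 (Northgate, w=80) → cum 560
Optimal location: km 32.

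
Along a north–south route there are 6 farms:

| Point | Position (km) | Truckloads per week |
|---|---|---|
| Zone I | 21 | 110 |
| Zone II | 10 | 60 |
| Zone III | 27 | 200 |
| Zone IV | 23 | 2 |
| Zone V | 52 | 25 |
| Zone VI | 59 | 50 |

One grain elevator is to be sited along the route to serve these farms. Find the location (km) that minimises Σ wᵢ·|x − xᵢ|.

For a sum of weighted absolute distances on a line, the optimum is the weighted median (not the mean). Total weight W = 447; half-weight = 223.5.
Sort by position and accumulate weight:
  km 10 (Zone II, w=60) → cum 60
  km 21 (Zone I, w=110) → cum 170
  km 23 (Zone IV, w=2) → cum 172
  km 27 (Zone III, w=200) → cum 372  ≥ 223.5 → median here
  km 52 (Zone V, w=25) → cum 397
  km 59 (Zone VI, w=50) → cum 447
Optimal location: km 27.

x = 27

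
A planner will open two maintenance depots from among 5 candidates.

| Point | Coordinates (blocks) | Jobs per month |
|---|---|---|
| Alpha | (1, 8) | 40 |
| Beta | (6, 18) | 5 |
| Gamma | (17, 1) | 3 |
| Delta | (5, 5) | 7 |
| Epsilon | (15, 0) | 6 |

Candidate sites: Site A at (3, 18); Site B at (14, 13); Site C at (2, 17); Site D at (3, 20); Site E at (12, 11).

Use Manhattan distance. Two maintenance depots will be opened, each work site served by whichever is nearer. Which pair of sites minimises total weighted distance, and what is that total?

Evaluate every pair (each demand assigned to the nearer of the two):
  {Site C, Site E}: total = 645
  {Site B, Site C}: total = 659
  {Site A, Site E}: total = 715
  {Site A, Site B}: total = 729
  {Site A, Site C}: total = 793
  {Site C, Site D}: total = 803
  {Site D, Site E}: total = 805
  {Site B, Site D}: total = 833
  {Site B, Site E}: total = 845
  {Site A, Site D}: total = 873
Best pair: {Site C, Site E} with total 645.

{Site C, Site E}, total 645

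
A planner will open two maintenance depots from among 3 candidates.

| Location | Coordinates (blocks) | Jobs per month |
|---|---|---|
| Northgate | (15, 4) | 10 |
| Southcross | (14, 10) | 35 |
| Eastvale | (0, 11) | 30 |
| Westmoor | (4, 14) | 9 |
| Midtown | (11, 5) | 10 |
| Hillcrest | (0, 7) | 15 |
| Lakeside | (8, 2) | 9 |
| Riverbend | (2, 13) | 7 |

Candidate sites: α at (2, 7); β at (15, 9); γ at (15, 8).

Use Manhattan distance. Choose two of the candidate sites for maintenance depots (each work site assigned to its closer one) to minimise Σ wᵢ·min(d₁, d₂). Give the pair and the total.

{α, β}, total 632

Evaluate every pair (each demand assigned to the nearer of the two):
  {α, β}: total = 632
  {α, γ}: total = 647
  {β, γ}: total = 1310
Best pair: {α, β} with total 632.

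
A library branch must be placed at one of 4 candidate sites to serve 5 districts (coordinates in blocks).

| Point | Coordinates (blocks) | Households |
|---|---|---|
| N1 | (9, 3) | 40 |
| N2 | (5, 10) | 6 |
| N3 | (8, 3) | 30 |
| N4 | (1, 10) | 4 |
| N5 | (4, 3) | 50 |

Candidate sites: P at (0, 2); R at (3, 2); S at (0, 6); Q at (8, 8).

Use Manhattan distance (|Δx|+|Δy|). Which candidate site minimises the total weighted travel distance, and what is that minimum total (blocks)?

Total weighted distance at each candidate:
  P (0, 2): total = 1034
  R (3, 2): total = 660
  S (0, 6): total = 1234
  Q (8, 8): total = 906
Minimum is at R with total 660 blocks.

R, total 660 blocks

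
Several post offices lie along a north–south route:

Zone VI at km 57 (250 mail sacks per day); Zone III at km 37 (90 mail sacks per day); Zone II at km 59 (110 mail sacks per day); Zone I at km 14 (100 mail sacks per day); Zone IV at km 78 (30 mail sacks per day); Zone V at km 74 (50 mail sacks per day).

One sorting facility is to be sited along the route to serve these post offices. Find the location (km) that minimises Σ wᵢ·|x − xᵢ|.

x = 57

For a sum of weighted absolute distances on a line, the optimum is the weighted median (not the mean). Total weight W = 630; half-weight = 315.
Sort by position and accumulate weight:
  km 14 (Zone I, w=100) → cum 100
  km 37 (Zone III, w=90) → cum 190
  km 57 (Zone VI, w=250) → cum 440  ≥ 315 → median here
  km 59 (Zone II, w=110) → cum 550
  km 74 (Zone V, w=50) → cum 600
  km 78 (Zone IV, w=30) → cum 630
Optimal location: km 57.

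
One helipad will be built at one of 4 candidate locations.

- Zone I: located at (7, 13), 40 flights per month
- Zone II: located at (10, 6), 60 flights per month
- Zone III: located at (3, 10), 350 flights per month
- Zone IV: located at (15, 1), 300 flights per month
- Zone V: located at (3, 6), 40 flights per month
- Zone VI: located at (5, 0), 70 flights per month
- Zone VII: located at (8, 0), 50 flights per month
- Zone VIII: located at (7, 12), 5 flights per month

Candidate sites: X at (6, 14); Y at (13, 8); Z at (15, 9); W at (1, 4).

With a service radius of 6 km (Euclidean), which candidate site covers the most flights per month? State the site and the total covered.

X, covering 395

Coverage radius r = 6 km; a point is covered iff (Δx)²+(Δy)² ≤ 6² = 36.
  X (6, 14): covers {Zone I, Zone III, Zone VIII} → 395
  Y (13, 8): covers {Zone II} → 60
  Z (15, 9): covers {Zone II} → 60
  W (1, 4): covers {Zone V, Zone VI} → 110
Maximum coverage at X: 395 flights per month.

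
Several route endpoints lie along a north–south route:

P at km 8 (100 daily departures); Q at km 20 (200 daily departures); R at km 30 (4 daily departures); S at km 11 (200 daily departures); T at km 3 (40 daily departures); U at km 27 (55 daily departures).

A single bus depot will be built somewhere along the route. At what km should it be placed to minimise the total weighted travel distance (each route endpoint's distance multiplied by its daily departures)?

For a sum of weighted absolute distances on a line, the optimum is the weighted median (not the mean). Total weight W = 599; half-weight = 299.5.
Sort by position and accumulate weight:
  km 3 (T, w=40) → cum 40
  km 8 (P, w=100) → cum 140
  km 11 (S, w=200) → cum 340  ≥ 299.5 → median here
  km 20 (Q, w=200) → cum 540
  km 27 (U, w=55) → cum 595
  km 30 (R, w=4) → cum 599
Optimal location: km 11.

x = 11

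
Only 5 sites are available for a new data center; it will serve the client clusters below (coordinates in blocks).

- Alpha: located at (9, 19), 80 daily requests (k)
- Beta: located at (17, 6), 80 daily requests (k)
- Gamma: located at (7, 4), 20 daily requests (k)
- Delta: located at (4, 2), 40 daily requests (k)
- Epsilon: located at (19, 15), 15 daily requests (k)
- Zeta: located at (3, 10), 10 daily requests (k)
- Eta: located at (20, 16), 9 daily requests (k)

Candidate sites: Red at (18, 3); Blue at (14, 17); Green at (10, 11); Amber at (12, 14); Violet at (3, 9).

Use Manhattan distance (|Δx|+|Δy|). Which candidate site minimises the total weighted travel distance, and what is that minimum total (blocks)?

Green, total 2890 blocks

Total weighted distance at each candidate:
  Red (18, 3): total = 3710
  Blue (14, 17): total = 3428
  Green (10, 11): total = 2890
  Amber (12, 14): total = 3120
  Violet (3, 9): total = 3696
Minimum is at Green with total 2890 blocks.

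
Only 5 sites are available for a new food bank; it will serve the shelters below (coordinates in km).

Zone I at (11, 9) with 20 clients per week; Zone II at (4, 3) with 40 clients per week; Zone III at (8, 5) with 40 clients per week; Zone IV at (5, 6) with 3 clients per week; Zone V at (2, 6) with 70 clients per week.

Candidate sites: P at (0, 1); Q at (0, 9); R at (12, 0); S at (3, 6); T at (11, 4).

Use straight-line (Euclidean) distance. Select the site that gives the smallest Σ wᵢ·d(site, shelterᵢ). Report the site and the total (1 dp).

S, total 577.3 km

Total weighted distance at each candidate:
  P (0, 1): total = 1206.9
  Q (0, 9): total = 1136.1
  R (12, 0): total = 1623.0
  S (3, 6): total = 577.3
  T (11, 4): total = 1173.7
Minimum is at S with total 577.3 km.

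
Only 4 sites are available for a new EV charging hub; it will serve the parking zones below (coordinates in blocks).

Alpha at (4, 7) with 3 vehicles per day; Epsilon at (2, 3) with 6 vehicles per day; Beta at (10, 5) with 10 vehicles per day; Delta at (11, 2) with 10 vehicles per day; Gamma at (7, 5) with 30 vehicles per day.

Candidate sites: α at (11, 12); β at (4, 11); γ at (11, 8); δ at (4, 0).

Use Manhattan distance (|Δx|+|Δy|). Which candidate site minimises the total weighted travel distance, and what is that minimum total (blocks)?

γ, total 418 blocks

Total weighted distance at each candidate:
  α (11, 12): total = 654
  β (4, 11): total = 622
  γ (11, 8): total = 418
  δ (4, 0): total = 491
Minimum is at γ with total 418 blocks.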